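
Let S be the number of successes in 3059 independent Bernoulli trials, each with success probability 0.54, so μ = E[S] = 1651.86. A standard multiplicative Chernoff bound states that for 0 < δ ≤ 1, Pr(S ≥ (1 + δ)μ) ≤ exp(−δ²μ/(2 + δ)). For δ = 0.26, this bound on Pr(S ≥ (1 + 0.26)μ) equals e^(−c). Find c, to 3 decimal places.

c = δ²μ/(2 + δ) = 0.26²·1651.86/(2 + 0.26) = 49.4096.

49.410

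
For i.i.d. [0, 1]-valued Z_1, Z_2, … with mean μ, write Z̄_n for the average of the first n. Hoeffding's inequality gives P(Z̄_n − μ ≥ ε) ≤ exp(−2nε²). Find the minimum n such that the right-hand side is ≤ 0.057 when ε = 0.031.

Require exp(−2nε²) ≤ 0.057, i.e. 2nε² ≥ ln(1/0.057) = 2.864704.
So n ≥ 2.864704 / (2·0.031²) = 1490.481.
The smallest integer n is 1491.

1491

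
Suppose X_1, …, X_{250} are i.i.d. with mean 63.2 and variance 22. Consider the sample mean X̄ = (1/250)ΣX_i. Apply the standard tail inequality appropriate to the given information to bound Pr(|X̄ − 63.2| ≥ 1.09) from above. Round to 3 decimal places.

0.074

With mean and variance of each term known, Chebyshev's inequality bounds the deviation of the sum (or sample mean).
Var(X̄) = Var(X_i)/n = 22/250 = 0.088.
Chebyshev: Pr(|X̄ − 63.2| ≥ 1.09) ≤ Var(X̄)/(1.09)² = 22/(250·1.09²) = 0.0741.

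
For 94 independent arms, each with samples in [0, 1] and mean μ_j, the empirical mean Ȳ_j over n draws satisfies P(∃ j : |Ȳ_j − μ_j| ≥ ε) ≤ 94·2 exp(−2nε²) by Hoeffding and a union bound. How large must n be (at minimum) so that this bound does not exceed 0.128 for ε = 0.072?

704

Need 2·94·exp(−2nε²) ≤ 0.128, i.e. exp(−2nε²) ≤ 0.128/188.
So 2nε² ≥ ln(188/0.128) = 7.292167.
Hence n ≥ 7.292167/(2·0.072²) = 703.334.
The smallest integer n is 704.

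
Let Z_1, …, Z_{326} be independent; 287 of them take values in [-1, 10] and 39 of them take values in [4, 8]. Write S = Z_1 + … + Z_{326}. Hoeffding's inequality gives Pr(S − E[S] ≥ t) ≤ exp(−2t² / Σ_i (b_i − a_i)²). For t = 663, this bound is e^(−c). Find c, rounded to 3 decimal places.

Σ(b_i − a_i)² = 287·11² + 39·4² = 35351.
c = 2t² / 35351 = 2·663² / 35351 = 24.8688.

24.869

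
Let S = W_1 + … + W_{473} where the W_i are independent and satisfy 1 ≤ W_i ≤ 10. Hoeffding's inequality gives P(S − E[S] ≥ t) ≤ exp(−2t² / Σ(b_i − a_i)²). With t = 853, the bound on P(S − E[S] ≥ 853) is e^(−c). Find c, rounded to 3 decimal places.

Σ(b_i − a_i)² = 473·(9)² = 38313.
c = 2t²/38313 = 2·853²/38313 = 37.9824.

37.982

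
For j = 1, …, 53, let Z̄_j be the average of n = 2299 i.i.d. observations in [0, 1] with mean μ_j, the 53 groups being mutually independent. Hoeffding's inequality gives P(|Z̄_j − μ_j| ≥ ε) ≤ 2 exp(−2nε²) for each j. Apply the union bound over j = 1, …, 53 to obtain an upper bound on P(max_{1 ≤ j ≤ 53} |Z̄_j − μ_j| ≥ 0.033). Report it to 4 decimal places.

Per-experiment Hoeffding bound: 2·exp(−2·2299·0.033²) = 2·exp(−5.00722) = 0.013379.
Union bound over 53 events: 53·0.013379 = 0.70908.

0.7091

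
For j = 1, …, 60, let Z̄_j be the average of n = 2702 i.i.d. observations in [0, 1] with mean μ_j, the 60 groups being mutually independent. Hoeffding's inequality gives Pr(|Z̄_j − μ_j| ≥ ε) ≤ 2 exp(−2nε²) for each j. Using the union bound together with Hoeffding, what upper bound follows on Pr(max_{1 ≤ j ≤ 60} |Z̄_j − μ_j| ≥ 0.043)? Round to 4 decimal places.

0.0055

Per-experiment Hoeffding bound: 2·exp(−2·2702·0.043²) = 2·exp(−9.99200) = 0.000091530.
Union bound over 60 events: 60·0.000091530 = 0.00549.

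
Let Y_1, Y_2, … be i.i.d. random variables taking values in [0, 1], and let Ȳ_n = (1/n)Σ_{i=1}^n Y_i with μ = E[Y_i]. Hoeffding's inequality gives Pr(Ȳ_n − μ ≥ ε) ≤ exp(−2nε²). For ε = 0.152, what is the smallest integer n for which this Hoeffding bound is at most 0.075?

Require exp(−2nε²) ≤ 0.075, i.e. 2nε² ≥ ln(1/0.075) = 2.590267.
So n ≥ 2.590267 / (2·0.152²) = 56.057.
The smallest integer n is 57.

57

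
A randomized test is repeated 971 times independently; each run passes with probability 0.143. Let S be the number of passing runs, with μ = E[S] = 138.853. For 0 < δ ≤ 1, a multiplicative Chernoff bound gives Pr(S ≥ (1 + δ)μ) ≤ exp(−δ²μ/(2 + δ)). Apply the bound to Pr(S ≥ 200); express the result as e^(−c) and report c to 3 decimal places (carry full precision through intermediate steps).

Write 200 = (1 + δ)μ, so δ = 200/138.853 − 1 = 0.4403722…
Then the exponent is δ²μ/(2 + δ) = (200 − μ)² / (μ·(2 + δ)) = 11.034152.

11.034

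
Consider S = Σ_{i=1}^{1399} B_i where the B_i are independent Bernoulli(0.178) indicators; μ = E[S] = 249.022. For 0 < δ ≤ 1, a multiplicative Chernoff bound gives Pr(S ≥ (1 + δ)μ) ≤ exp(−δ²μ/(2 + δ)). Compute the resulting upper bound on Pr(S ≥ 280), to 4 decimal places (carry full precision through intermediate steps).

Write 280 = (1 + δ)μ, so δ = 280/249.022 − 1 = 0.1243986…
Then the exponent is δ²μ/(2 + δ) = (280 − μ)² / (μ·(2 + δ)) = 1.813982.
Bound = exp(−1.813982) = 0.16300.

0.1630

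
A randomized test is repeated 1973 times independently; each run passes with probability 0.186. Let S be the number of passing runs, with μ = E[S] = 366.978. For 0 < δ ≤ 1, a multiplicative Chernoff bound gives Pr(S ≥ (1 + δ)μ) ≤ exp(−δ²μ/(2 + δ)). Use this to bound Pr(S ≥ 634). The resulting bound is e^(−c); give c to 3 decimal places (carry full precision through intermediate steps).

71.231

Write 634 = (1 + δ)μ, so δ = 634/366.978 − 1 = 0.727624…
Then the exponent is δ²μ/(2 + δ) = (634 − μ)² / (μ·(2 + δ)) = 71.231084.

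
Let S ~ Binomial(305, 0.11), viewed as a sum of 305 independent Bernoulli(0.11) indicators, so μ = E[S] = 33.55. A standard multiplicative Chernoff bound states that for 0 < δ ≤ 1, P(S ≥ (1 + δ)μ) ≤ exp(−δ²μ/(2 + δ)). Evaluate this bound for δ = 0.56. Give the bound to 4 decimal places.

Exponent = δ²μ/(2 + δ) = 0.56²·33.55/2.56 = 4.1099.
Bound = exp(−4.1099) = 0.01641.

0.0164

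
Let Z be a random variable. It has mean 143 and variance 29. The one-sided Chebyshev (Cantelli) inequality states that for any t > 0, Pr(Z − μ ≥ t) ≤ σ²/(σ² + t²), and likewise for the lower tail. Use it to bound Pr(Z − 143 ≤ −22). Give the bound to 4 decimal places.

Here σ² = 29 and t = 22, so σ² + t² = 513.
Cantelli's bound: 29/513 = 0.0565.

0.0565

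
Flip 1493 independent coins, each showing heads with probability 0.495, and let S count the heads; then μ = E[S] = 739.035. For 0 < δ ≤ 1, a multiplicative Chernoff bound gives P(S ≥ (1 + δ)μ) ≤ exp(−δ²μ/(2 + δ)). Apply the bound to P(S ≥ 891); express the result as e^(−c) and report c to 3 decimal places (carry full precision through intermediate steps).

14.167

Write 891 = (1 + δ)μ, so δ = 891/739.035 − 1 = 0.2056263…
Then the exponent is δ²μ/(2 + δ) = (891 − μ)² / (μ·(2 + δ)) = 14.167402.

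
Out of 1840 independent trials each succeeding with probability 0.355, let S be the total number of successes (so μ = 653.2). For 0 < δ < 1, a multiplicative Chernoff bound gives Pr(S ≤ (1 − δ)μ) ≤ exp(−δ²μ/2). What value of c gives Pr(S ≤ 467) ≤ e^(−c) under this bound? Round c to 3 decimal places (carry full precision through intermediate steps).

26.539

Write 467 = (1 − δ)μ, so δ = 1 − 467/653.2 = 0.2850582…
Then the exponent is δ²μ/2 = (μ − 467)²/(2μ) = 26.538916.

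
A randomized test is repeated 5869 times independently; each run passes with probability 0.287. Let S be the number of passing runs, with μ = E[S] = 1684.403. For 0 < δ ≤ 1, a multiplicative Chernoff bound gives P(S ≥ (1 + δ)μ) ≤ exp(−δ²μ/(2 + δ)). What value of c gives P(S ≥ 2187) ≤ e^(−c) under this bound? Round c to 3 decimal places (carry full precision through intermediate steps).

Write 2187 = (1 + δ)μ, so δ = 2187/1684.403 − 1 = 0.2983829…
Then the exponent is δ²μ/(2 + δ) = (2187 − μ)² / (μ·(2 + δ)) = 65.248631.

65.249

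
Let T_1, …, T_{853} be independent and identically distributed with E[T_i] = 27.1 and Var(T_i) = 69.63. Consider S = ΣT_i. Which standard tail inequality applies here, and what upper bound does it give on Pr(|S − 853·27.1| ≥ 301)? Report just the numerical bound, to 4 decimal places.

0.6556

With mean and variance of each term known, Chebyshev's inequality bounds the deviation of the sum (or sample mean).
Var(S) = n·Var(T_i) = 853·69.63 = 59394.39.
Chebyshev: Pr(|S − 853·27.1| ≥ 301) ≤ Var(S)/301² = 59394.39/90601 = 0.6556.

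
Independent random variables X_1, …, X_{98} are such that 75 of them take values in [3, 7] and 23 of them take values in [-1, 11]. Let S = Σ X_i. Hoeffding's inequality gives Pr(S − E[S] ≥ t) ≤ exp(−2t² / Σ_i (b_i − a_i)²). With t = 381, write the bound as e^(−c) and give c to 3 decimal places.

64.344

Σ(b_i − a_i)² = 75·4² + 23·12² = 4512.
c = 2t² / 4512 = 2·381² / 4512 = 64.3444.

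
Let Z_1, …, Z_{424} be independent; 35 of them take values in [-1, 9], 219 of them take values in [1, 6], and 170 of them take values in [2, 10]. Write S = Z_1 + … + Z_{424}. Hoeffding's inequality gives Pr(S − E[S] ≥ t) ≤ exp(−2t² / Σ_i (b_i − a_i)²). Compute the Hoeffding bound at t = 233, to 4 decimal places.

0.0042

Σ(b_i − a_i)² = 35·10² + 219·5² + 170·8² = 19855.
Exponent = 2·233² / 19855 = 5.46855.
Bound = exp(−5.46855) = 0.00422.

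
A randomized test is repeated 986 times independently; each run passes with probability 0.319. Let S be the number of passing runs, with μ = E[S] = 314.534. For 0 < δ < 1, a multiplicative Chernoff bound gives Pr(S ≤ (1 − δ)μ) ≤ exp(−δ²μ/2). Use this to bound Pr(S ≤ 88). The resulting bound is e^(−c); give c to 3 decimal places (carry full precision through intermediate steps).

Write 88 = (1 − δ)μ, so δ = 1 − 88/314.534 = 0.720221…
Then the exponent is δ²μ/2 = (μ − 88)²/(2μ) = 81.577275.

81.577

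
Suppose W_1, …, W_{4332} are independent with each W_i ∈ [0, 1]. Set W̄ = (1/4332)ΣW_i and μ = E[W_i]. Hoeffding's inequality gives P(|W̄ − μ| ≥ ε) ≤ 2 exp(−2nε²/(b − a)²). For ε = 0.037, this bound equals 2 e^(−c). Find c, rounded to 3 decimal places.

11.861

c = 2nε²/(b − a)² = 2·4332·0.037² / 1² = 11.8610.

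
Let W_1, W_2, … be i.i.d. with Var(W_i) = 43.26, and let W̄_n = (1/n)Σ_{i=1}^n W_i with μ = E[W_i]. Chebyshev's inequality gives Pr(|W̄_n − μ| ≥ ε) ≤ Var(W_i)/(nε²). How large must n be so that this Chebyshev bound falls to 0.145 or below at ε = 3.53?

Require 43.26/(n·3.53²) ≤ 0.145, i.e. n ≥ 43.26/(0.145·3.53²) = 23.942.
The smallest integer n is 24.

24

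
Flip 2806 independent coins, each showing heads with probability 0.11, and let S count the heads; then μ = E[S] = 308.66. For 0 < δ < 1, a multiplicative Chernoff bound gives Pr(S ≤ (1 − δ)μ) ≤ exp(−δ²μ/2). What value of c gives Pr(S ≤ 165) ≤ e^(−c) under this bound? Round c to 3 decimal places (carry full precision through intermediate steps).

Write 165 = (1 − δ)μ, so δ = 1 − 165/308.66 = 0.4654312…
Then the exponent is δ²μ/2 = (μ − 165)²/(2μ) = 33.431924.

33.432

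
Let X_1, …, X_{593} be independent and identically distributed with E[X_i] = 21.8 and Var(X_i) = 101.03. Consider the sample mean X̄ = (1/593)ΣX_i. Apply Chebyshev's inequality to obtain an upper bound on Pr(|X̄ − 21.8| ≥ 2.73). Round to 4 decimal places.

0.0229

Var(X̄) = Var(X_i)/n = 101.03/593 = 0.17037.
Chebyshev: Pr(|X̄ − 21.8| ≥ 2.73) ≤ Var(X̄)/(2.73)² = 101.03/(593·2.73²) = 0.0229.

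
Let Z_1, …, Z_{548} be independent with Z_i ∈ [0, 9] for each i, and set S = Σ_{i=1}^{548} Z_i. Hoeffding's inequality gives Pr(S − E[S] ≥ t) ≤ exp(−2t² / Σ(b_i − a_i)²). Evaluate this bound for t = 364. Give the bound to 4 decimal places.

0.0026

Σ(b_i − a_i)² = 548·(9)² = 44388.
Exponent = 2·364²/44388 = 5.9699.
Bound = exp(−5.9699) = 0.00255.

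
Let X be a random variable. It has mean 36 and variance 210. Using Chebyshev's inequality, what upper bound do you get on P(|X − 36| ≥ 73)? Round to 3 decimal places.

0.039

Chebyshev: P(|X − μ| ≥ t) ≤ Var(X)/t².
Bound = 210 / 5329 = 0.0394.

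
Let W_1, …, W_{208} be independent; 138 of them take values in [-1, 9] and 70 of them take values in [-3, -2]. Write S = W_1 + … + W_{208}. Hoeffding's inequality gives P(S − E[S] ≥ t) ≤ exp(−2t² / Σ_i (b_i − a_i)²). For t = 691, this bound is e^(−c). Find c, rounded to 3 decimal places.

Σ(b_i − a_i)² = 138·10² + 70·1² = 13870.
c = 2t² / 13870 = 2·691² / 13870 = 68.8509.

68.851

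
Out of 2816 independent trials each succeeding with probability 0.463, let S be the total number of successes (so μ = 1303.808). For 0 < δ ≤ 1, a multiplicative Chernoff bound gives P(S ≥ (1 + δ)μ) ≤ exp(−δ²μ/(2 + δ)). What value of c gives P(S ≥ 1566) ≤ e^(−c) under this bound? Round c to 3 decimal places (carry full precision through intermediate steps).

Write 1566 = (1 + δ)μ, so δ = 1566/1303.808 − 1 = 0.2010971…
Then the exponent is δ²μ/(2 + δ) = (1566 − μ)² / (μ·(2 + δ)) = 23.954440.

23.954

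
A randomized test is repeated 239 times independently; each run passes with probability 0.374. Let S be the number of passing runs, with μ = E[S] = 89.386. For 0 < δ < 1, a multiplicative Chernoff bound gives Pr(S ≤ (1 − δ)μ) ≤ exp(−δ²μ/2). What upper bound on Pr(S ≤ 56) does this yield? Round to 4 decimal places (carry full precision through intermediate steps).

Write 56 = (1 − δ)μ, so δ = 1 − 56/89.386 = 0.3735037…
Then the exponent is δ²μ/2 = (μ − 56)²/(2μ) = 6.234897.
Bound = exp(−6.234897) = 0.00196.

0.0020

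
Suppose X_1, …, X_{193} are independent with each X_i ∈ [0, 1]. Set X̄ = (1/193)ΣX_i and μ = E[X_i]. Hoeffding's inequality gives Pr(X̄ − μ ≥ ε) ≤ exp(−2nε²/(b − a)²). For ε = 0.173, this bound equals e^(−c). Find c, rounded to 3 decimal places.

c = 2nε²/(b − a)² = 2·193·0.173² / 1² = 11.5526.

11.553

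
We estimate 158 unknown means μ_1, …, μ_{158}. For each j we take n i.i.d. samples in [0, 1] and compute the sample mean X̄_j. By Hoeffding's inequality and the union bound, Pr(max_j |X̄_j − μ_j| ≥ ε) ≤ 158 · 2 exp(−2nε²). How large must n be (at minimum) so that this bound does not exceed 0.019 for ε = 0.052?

Need 2·158·exp(−2nε²) ≤ 0.019, i.e. exp(−2nε²) ≤ 0.019/316.
So 2nε² ≥ ln(316/0.019) = 9.719059.
Hence n ≥ 9.719059/(2·0.052²) = 1797.163.
The smallest integer n is 1798.

1798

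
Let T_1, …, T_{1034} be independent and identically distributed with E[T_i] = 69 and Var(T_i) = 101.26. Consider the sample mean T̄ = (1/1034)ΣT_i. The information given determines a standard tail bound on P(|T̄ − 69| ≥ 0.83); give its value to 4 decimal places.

0.1422

With mean and variance of each term known, Chebyshev's inequality bounds the deviation of the sum (or sample mean).
Var(T̄) = Var(T_i)/n = 101.26/1034 = 0.09793.
Chebyshev: P(|T̄ − 69| ≥ 0.83) ≤ Var(T̄)/(0.83)² = 101.26/(1034·0.83²) = 0.1422.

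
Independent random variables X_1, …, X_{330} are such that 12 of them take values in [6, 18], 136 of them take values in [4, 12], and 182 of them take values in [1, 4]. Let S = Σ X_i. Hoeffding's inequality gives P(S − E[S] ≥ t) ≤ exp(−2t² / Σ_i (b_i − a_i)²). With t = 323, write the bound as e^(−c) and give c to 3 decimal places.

Σ(b_i − a_i)² = 12·12² + 136·8² + 182·3² = 12070.
c = 2t² / 12070 = 2·323² / 12070 = 17.2873.

17.287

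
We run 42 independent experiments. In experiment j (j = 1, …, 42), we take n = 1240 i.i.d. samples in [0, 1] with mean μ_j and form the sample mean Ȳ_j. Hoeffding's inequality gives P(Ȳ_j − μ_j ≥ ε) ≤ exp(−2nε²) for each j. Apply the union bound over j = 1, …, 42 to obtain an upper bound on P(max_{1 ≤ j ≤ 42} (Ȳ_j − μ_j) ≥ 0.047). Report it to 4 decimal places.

Per-experiment Hoeffding bound: exp(−2·1240·0.047²) = exp(−5.47832) = 0.0041763.
Union bound over 42 events: 42·0.0041763 = 0.17541.

0.1754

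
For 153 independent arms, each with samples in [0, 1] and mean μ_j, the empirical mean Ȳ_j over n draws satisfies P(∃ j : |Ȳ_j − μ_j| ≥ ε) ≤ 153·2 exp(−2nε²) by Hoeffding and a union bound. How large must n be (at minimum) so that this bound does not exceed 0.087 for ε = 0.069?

Need 2·153·exp(−2nε²) ≤ 0.087, i.e. exp(−2nε²) ≤ 0.087/306.
So 2nε² ≥ ln(306/0.087) = 8.165432.
Hence n ≥ 8.165432/(2·0.069²) = 857.533.
The smallest integer n is 858.

858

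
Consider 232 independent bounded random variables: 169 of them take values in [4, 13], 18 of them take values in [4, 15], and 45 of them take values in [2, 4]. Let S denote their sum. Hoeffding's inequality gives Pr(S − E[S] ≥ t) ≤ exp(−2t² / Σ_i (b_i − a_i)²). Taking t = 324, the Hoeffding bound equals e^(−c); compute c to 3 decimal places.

Σ(b_i − a_i)² = 169·9² + 18·11² + 45·2² = 16047.
c = 2t² / 16047 = 2·324² / 16047 = 13.0836.

13.084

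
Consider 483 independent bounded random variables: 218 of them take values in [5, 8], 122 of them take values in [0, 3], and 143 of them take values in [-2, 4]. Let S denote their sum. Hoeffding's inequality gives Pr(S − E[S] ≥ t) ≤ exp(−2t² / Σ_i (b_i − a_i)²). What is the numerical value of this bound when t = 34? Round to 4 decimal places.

Σ(b_i − a_i)² = 218·3² + 122·3² + 143·6² = 8208.
Exponent = 2·34² / 8208 = 0.28168.
Bound = exp(−0.28168) = 0.75452.

0.7545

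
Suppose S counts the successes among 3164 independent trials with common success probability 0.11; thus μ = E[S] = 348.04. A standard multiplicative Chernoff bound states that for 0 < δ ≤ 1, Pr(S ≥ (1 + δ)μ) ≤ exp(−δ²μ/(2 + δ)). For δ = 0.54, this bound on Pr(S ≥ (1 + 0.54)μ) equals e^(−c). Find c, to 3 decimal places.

39.956

c = δ²μ/(2 + δ) = 0.54²·348.04/(2 + 0.54) = 39.9561.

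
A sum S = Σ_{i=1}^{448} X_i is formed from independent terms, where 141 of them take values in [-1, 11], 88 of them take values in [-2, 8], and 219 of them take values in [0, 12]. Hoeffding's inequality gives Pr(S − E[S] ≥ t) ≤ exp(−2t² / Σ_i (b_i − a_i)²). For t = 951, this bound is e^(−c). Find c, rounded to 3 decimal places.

29.829

Σ(b_i − a_i)² = 141·12² + 88·10² + 219·12² = 60640.
c = 2t² / 60640 = 2·951² / 60640 = 29.8285.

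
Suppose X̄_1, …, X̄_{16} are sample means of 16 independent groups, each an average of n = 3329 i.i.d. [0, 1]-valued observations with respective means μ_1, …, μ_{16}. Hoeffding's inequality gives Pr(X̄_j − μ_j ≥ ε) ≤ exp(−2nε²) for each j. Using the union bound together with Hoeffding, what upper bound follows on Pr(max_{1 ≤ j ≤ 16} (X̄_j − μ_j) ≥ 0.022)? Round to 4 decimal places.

0.6377

Per-experiment Hoeffding bound: exp(−2·3329·0.022²) = exp(−3.22247) = 0.039856.
Union bound over 16 events: 16·0.039856 = 0.63770.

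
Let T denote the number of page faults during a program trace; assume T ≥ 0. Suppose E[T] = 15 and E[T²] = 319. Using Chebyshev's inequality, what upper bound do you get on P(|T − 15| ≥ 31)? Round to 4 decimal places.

0.0978

Var(T) = E[T²] − (E[T])² = 319 − 225 = 94.
Chebyshev's inequality: P(|T − μ| ≥ t) ≤ Var(T)/t² = 94/961 = 0.0978.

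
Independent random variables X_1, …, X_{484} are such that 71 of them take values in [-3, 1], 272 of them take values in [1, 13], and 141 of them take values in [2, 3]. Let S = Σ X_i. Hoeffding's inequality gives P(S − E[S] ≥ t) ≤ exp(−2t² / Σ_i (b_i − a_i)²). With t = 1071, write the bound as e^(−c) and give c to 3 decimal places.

56.721

Σ(b_i − a_i)² = 71·4² + 272·12² + 141·1² = 40445.
c = 2t² / 40445 = 2·1071² / 40445 = 56.7210.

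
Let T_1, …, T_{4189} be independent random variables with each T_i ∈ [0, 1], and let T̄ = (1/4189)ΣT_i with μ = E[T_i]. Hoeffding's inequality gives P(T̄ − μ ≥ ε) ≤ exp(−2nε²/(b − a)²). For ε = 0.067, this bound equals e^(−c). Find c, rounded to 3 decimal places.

37.609

c = 2nε²/(b − a)² = 2·4189·0.067² / 1² = 37.6088.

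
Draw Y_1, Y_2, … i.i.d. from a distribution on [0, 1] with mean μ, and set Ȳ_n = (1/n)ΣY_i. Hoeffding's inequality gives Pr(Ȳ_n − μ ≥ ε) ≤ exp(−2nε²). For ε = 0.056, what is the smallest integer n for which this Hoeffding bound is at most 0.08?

Require exp(−2nε²) ≤ 0.08, i.e. 2nε² ≥ ln(1/0.08) = 2.525729.
So n ≥ 2.525729 / (2·0.056²) = 402.699.
The smallest integer n is 403.

403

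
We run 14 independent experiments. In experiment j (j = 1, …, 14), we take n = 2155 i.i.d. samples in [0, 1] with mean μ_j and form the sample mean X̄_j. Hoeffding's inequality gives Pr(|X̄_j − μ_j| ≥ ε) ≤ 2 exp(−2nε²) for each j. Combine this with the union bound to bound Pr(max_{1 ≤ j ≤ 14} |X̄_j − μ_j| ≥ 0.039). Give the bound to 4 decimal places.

0.0398

Per-experiment Hoeffding bound: 2·exp(−2·2155·0.039²) = 2·exp(−6.55551) = 0.0028445.
Union bound over 14 events: 14·0.0028445 = 0.03982.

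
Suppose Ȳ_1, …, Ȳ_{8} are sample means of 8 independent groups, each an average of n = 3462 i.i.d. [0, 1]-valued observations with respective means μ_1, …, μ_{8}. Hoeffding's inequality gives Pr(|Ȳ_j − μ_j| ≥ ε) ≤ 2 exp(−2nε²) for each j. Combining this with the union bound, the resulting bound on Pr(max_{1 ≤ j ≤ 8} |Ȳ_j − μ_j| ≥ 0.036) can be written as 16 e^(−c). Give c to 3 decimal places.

Union bound over the 8 events: Pr(max_{1 ≤ j ≤ 8} |Ȳ_j − μ_j| ≥ 0.036) ≤ 8·2·exp(−2nε²) = 16 exp(−2·3462·0.036²).
So c = 2·3462·0.036² = 8.9735.

8.974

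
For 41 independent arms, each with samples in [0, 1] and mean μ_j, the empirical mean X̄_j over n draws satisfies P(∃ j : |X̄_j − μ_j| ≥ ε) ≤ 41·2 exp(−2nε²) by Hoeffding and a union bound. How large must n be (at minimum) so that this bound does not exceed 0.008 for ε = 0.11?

Need 2·41·exp(−2nε²) ≤ 0.008, i.e. exp(−2nε²) ≤ 0.008/82.
So 2nε² ≥ ln(82/0.008) = 9.235033.
Hence n ≥ 9.235033/(2·0.11²) = 381.613.
The smallest integer n is 382.

382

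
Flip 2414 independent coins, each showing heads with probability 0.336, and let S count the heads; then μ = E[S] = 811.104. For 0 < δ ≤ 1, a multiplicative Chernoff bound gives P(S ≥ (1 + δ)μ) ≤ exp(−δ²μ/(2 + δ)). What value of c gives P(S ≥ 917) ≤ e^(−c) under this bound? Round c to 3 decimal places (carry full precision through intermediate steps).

Write 917 = (1 + δ)μ, so δ = 917/811.104 − 1 = 0.1305579…
Then the exponent is δ²μ/(2 + δ) = (917 − μ)² / (μ·(2 + δ)) = 6.489171.

6.489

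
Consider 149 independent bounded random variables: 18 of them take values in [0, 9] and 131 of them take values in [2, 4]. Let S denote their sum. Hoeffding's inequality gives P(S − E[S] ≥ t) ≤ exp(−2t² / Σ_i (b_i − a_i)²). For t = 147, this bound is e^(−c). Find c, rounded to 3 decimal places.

21.805

Σ(b_i − a_i)² = 18·9² + 131·2² = 1982.
c = 2t² / 1982 = 2·147² / 1982 = 21.8052.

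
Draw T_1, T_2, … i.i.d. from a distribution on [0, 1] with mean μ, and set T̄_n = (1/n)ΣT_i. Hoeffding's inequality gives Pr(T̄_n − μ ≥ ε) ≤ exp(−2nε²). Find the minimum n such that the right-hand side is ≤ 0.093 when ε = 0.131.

70

Require exp(−2nε²) ≤ 0.093, i.e. 2nε² ≥ ln(1/0.093) = 2.375156.
So n ≥ 2.375156 / (2·0.131²) = 69.202.
The smallest integer n is 70.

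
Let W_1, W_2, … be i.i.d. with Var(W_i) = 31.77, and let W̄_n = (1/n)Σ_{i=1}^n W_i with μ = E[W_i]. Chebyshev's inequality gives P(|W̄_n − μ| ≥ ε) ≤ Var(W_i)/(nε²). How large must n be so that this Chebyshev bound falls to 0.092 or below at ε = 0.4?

Require 31.77/(n·0.4²) ≤ 0.092, i.e. n ≥ 31.77/(0.092·0.4²) = 2158.288.
The smallest integer n is 2159.

2159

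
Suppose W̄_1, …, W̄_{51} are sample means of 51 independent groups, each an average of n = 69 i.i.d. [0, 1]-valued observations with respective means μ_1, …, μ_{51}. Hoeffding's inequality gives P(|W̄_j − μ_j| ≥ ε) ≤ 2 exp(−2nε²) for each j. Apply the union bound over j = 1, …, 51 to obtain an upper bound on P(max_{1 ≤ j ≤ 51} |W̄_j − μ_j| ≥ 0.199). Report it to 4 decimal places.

Per-experiment Hoeffding bound: 2·exp(−2·69·0.199²) = 2·exp(−5.46494) = 0.0084652.
Union bound over 51 events: 51·0.0084652 = 0.43173.

0.4317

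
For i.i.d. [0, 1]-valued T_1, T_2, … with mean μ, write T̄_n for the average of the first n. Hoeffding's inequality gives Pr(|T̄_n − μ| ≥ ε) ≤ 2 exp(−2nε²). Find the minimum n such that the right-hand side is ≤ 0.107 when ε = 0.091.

177

Require 2·exp(−2nε²) ≤ 0.107, i.e. 2nε² ≥ ln(2/0.107) = 2.928074.
So n ≥ 2.928074 / (2·0.091²) = 176.795.
The smallest integer n is 177.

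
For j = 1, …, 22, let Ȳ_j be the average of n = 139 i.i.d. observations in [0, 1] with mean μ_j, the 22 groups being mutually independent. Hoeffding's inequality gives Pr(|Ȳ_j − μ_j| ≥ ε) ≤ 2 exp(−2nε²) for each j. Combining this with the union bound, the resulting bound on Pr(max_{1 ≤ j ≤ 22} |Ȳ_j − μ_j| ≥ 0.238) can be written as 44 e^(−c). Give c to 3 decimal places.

Union bound over the 22 events: Pr(max_{1 ≤ j ≤ 22} |Ȳ_j − μ_j| ≥ 0.238) ≤ 22·2·exp(−2nε²) = 44 exp(−2·139·0.238²).
So c = 2·139·0.238² = 15.7470.

15.747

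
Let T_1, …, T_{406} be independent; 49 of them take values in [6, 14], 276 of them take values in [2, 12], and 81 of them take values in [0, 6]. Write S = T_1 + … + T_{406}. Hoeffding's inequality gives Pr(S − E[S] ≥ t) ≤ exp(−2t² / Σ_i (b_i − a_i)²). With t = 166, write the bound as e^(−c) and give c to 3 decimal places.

1.638

Σ(b_i − a_i)² = 49·8² + 276·10² + 81·6² = 33652.
c = 2t² / 33652 = 2·166² / 33652 = 1.6377.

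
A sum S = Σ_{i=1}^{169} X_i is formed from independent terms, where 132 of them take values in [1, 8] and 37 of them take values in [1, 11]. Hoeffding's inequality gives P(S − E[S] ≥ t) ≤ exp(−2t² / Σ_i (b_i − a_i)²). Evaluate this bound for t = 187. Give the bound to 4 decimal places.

0.0010

Σ(b_i − a_i)² = 132·7² + 37·10² = 10168.
Exponent = 2·187² / 10168 = 6.87825.
Bound = exp(−6.87825) = 0.00103.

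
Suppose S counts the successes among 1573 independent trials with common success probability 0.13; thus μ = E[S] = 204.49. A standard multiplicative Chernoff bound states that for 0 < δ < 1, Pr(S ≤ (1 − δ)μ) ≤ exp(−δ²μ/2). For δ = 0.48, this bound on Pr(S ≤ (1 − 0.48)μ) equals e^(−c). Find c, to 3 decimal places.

23.557

c = δ²μ/2 = 0.48²·204.49/2 = 23.5572.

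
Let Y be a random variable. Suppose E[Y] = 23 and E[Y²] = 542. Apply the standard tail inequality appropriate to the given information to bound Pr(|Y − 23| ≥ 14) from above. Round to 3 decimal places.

0.066

The first two moments determine the variance, so Chebyshev's inequality is the sharpest standard bound available.
Var(Y) = E[Y²] − (E[Y])² = 542 − 529 = 13.
Chebyshev's inequality: Pr(|Y − μ| ≥ t) ≤ Var(Y)/t² = 13/196 = 0.0663.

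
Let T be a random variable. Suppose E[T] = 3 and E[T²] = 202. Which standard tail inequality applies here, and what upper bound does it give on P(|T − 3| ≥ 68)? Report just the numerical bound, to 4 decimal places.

0.0417

The first two moments determine the variance, so Chebyshev's inequality is the sharpest standard bound available.
Var(T) = E[T²] − (E[T])² = 202 − 9 = 193.
Chebyshev's inequality: P(|T − μ| ≥ t) ≤ Var(T)/t² = 193/4624 = 0.0417.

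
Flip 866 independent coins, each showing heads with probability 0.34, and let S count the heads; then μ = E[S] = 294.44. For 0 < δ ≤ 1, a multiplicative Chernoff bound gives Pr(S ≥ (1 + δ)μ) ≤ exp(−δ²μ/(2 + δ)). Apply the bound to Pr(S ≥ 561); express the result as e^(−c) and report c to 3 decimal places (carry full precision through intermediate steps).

83.062

Write 561 = (1 + δ)μ, so δ = 561/294.44 − 1 = 0.9053118…
Then the exponent is δ²μ/(2 + δ) = (561 − μ)² / (μ·(2 + δ)) = 83.061622.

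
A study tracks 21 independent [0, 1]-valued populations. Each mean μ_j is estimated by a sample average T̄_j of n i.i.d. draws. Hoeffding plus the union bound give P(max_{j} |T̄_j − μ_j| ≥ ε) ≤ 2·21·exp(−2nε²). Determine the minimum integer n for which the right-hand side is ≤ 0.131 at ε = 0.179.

91

Need 2·21·exp(−2nε²) ≤ 0.131, i.e. exp(−2nε²) ≤ 0.131/42.
So 2nε² ≥ ln(42/0.131) = 5.770228.
Hence n ≥ 5.770228/(2·0.179²) = 90.044.
The smallest integer n is 91.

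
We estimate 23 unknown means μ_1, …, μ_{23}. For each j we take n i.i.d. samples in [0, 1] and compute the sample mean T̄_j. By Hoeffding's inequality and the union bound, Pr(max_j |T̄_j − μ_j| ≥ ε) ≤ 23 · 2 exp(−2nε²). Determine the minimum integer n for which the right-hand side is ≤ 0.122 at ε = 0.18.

92

Need 2·23·exp(−2nε²) ≤ 0.122, i.e. exp(−2nε²) ≤ 0.122/46.
So 2nε² ≥ ln(46/0.122) = 5.932376.
Hence n ≥ 5.932376/(2·0.18²) = 91.549.
The smallest integer n is 92.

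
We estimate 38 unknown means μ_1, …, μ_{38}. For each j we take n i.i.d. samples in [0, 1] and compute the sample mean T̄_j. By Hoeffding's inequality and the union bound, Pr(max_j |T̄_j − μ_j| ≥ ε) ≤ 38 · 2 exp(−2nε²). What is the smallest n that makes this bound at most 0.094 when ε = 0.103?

316

Need 2·38·exp(−2nε²) ≤ 0.094, i.e. exp(−2nε²) ≤ 0.094/76.
So 2nε² ≥ ln(76/0.094) = 6.695194.
Hence n ≥ 6.695194/(2·0.103²) = 315.543.
The smallest integer n is 316.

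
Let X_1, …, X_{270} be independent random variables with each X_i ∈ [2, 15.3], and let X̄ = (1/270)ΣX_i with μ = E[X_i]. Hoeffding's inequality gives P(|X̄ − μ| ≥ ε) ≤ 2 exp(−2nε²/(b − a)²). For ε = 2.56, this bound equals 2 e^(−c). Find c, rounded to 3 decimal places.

c = 2nε²/(b − a)² = 2·270·2.56² / 13.3² = 20.0065.

20.006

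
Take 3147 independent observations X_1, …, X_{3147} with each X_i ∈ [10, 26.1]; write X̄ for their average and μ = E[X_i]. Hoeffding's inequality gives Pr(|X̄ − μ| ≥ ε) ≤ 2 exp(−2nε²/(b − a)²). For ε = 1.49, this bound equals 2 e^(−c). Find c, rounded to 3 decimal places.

c = 2nε²/(b − a)² = 2·3147·1.49² / 16.1² = 53.9073.

53.907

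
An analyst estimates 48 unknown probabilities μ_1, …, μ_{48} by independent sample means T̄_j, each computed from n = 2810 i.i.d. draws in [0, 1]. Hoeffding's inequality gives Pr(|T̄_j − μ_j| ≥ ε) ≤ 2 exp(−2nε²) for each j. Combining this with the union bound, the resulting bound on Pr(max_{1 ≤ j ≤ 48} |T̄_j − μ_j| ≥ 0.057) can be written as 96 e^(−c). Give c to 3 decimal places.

18.259

Union bound over the 48 events: Pr(max_{1 ≤ j ≤ 48} |T̄_j − μ_j| ≥ 0.057) ≤ 48·2·exp(−2nε²) = 96 exp(−2·2810·0.057²).
So c = 2·2810·0.057² = 18.2594.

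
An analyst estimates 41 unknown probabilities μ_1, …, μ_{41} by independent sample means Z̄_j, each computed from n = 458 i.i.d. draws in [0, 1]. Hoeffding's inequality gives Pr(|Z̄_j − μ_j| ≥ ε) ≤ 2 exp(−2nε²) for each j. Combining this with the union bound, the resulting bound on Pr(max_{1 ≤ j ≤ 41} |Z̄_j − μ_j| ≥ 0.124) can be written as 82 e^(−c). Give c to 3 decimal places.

Union bound over the 41 events: Pr(max_{1 ≤ j ≤ 41} |Z̄_j − μ_j| ≥ 0.124) ≤ 41·2·exp(−2nε²) = 82 exp(−2·458·0.124²).
So c = 2·458·0.124² = 14.0844.

14.084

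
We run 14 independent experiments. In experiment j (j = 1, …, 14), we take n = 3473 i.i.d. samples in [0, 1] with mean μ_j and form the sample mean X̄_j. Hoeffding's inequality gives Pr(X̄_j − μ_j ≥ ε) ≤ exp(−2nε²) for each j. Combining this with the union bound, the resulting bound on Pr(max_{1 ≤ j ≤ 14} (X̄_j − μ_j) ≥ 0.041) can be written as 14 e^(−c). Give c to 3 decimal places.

11.676

Union bound over the 14 events: Pr(max_{1 ≤ j ≤ 14} (X̄_j − μ_j) ≥ 0.041) ≤ 14·exp(−2nε²) = 14 exp(−2·3473·0.041²).
So c = 2·3473·0.041² = 11.6762.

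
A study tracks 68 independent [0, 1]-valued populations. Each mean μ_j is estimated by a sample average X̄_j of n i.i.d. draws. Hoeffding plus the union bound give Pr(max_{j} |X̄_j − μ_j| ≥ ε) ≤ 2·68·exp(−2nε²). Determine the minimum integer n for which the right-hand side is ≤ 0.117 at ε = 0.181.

108

Need 2·68·exp(−2nε²) ≤ 0.117, i.e. exp(−2nε²) ≤ 0.117/136.
So 2nε² ≥ ln(136/0.117) = 7.058236.
Hence n ≥ 7.058236/(2·0.181²) = 107.723.
The smallest integer n is 108.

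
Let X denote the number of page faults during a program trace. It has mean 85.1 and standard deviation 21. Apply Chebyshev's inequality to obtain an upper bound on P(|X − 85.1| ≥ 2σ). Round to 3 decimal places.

0.250

Chebyshev: P(|X − μ| ≥ t) ≤ Var(X)/t².
Var(X) = σ² = 21² = 441.
t = 2·21 = 42.
Bound = 441 / 1764 = 0.2500.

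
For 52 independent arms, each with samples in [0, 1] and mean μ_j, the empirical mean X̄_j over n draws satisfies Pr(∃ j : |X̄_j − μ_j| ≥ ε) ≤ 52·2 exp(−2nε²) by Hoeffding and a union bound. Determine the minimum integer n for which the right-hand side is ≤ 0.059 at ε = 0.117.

Need 2·52·exp(−2nε²) ≤ 0.059, i.e. exp(−2nε²) ≤ 0.059/104.
So 2nε² ≥ ln(104/0.059) = 7.474609.
Hence n ≥ 7.474609/(2·0.117²) = 273.015.
The smallest integer n is 274.

274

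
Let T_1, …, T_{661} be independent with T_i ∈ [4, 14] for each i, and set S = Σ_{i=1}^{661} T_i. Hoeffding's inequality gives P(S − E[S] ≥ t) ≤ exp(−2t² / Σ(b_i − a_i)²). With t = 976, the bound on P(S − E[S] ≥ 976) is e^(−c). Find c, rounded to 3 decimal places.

Σ(b_i − a_i)² = 661·(10)² = 66100.
c = 2t²/66100 = 2·976²/66100 = 28.8223.

28.822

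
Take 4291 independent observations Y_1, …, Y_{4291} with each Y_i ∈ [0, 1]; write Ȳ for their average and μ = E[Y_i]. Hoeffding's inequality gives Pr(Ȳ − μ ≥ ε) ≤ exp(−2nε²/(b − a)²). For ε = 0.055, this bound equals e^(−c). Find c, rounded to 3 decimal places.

c = 2nε²/(b − a)² = 2·4291·0.055² / 1² = 25.9606.

25.961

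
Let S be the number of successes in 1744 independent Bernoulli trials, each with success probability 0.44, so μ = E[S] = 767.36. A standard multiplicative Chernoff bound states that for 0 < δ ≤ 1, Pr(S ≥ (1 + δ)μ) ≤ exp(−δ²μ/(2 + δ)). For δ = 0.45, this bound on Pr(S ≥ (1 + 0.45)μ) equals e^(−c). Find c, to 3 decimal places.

63.425

c = δ²μ/(2 + δ) = 0.45²·767.36/(2 + 0.45) = 63.4247.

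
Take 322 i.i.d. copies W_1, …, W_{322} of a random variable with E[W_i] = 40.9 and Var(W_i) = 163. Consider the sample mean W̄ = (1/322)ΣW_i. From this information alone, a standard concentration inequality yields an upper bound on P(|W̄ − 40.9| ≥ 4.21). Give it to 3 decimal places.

0.029

With mean and variance of each term known, Chebyshev's inequality bounds the deviation of the sum (or sample mean).
Var(W̄) = Var(W_i)/n = 163/322 = 0.50621.
Chebyshev: P(|W̄ − 40.9| ≥ 4.21) ≤ Var(W̄)/(4.21)² = 163/(322·4.21²) = 0.0286.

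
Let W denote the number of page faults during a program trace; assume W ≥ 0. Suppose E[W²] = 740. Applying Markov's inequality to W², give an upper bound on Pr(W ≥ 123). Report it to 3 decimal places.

0.049

Since W ≥ 0, the event {W ≥ 123} is the same as {W² ≥ 15129}.
Markov's inequality applied to W² gives Pr(W² ≥ 15129) ≤ E[W²]/15129 = 740/15129 = 0.0489.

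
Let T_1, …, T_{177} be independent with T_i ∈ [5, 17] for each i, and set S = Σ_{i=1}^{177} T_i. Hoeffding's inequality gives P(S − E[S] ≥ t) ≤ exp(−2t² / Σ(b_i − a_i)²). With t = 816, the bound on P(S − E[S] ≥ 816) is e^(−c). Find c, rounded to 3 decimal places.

Σ(b_i − a_i)² = 177·(12)² = 25488.
c = 2t²/25488 = 2·816²/25488 = 52.2486.

52.249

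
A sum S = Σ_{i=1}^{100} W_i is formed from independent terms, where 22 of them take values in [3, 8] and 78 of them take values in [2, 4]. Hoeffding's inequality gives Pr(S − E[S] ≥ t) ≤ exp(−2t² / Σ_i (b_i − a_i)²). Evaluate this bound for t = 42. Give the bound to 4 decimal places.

Σ(b_i − a_i)² = 22·5² + 78·2² = 862.
Exponent = 2·42² / 862 = 4.09281.
Bound = exp(−4.09281) = 0.01669.

0.0167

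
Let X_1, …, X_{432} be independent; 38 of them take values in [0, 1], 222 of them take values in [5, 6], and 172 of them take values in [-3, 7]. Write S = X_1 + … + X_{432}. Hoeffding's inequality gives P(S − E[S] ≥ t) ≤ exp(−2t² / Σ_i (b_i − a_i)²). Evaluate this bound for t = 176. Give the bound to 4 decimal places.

Σ(b_i − a_i)² = 38·1² + 222·1² + 172·10² = 17460.
Exponent = 2·176² / 17460 = 3.54822.
Bound = exp(−3.54822) = 0.02878.

0.0288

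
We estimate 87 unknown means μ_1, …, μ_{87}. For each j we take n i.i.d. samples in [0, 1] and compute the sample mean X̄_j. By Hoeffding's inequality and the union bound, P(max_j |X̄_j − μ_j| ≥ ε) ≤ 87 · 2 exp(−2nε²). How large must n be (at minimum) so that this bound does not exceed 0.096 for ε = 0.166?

137

Need 2·87·exp(−2nε²) ≤ 0.096, i.e. exp(−2nε²) ≤ 0.096/174.
So 2nε² ≥ ln(174/0.096) = 7.502462.
Hence n ≥ 7.502462/(2·0.166²) = 136.131.
The smallest integer n is 137.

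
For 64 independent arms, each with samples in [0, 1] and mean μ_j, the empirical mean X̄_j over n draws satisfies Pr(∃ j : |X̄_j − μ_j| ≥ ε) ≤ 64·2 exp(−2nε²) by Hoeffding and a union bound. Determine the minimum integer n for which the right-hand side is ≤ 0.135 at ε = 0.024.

Need 2·64·exp(−2nε²) ≤ 0.135, i.e. exp(−2nε²) ≤ 0.135/128.
So 2nε² ≥ ln(128/0.135) = 6.854511.
Hence n ≥ 6.854511/(2·0.024²) = 5950.096.
The smallest integer n is 5951.

5951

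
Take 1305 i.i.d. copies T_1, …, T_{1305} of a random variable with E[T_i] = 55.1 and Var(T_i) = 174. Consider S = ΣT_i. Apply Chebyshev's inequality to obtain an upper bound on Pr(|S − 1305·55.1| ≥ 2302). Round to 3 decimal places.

Var(S) = n·Var(T_i) = 1305·174 = 227070.
Chebyshev: Pr(|S − 1305·55.1| ≥ 2302) ≤ Var(S)/2302² = 227070/5299204 = 0.0428.

0.043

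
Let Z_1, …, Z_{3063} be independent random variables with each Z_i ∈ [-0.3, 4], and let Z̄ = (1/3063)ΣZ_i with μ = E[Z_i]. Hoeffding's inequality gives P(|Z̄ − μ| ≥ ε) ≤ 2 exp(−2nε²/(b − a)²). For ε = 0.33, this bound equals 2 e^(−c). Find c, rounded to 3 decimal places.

36.080

c = 2nε²/(b − a)² = 2·3063·0.33² / 4.3² = 36.0801.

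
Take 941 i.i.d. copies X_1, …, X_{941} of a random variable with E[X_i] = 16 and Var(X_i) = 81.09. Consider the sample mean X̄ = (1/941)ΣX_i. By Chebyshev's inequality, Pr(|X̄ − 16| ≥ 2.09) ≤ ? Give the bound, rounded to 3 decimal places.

0.020

Var(X̄) = Var(X_i)/n = 81.09/941 = 0.086174.
Chebyshev: Pr(|X̄ − 16| ≥ 2.09) ≤ Var(X̄)/(2.09)² = 81.09/(941·2.09²) = 0.0197.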